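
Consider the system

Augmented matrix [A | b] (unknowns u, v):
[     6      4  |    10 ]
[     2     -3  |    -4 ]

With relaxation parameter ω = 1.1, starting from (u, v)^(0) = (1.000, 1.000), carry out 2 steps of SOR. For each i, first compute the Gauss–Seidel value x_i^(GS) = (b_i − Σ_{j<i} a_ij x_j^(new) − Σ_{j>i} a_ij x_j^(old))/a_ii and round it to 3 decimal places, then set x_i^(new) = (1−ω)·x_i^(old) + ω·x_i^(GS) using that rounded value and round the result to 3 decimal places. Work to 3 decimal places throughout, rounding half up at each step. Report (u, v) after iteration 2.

(0.194, 1.399)

Iteration 1:
  u: GS value = (10 - (4)·1.000) / (6) = 1.000;  u ← (1−ω)·1.000 + ω·1.000 = 1.000
  v: GS value = (-4 - (2)·1.000) / (-3) = 2.000;  v ← (1−ω)·1.000 + ω·2.000 = 2.100
Iteration 2:
  u: GS value = (10 - (4)·2.100) / (6) = 0.267;  u ← (1−ω)·1.000 + ω·0.267 = 0.194
  v: GS value = (-4 - (2)·0.194) / (-3) = 1.463;  v ← (1−ω)·2.100 + ω·1.463 = 1.399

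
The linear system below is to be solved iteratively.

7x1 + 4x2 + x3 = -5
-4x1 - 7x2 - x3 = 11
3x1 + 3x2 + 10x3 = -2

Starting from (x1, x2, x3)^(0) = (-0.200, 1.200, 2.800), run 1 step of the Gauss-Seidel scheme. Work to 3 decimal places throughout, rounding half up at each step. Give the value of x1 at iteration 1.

-1.800

Iteration 1:
  x1 = (-5 - (4)·1.200 - (1)·2.800) / (7) = -1.800
  x2 = (11 - (-4)·-1.800 - (-1)·2.800) / (-7) = -0.943
  x3 = (-2 - (3)·-1.800 - (3)·-0.943) / (10) = 0.623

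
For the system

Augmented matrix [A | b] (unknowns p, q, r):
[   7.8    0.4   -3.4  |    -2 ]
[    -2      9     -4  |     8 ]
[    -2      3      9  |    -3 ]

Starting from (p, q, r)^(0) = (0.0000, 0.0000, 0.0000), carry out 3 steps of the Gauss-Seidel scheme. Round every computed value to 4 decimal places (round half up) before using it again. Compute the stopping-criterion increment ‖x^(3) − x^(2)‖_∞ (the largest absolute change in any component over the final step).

Iteration 1:
  p = (-2 - (0.4)·0.0000 - (-3.4)·0.0000) / (7.8) = -0.2564
  q = (8 - (-2)·-0.2564 - (-4)·0.0000) / (9) = 0.8319
  r = (-3 - (-2)·-0.2564 - (3)·0.8319) / (9) = -0.6676
Iteration 2:
  p = (-2 - (0.4)·0.8319 - (-3.4)·-0.6676) / (7.8) = -0.5901
  q = (8 - (-2)·-0.5901 - (-4)·-0.6676) / (9) = 0.4610
  r = (-3 - (-2)·-0.5901 - (3)·0.4610) / (9) = -0.6181
Iteration 3:
  p = (-2 - (0.4)·0.4610 - (-3.4)·-0.6181) / (7.8) = -0.5495
  q = (8 - (-2)·-0.5495 - (-4)·-0.6181) / (9) = 0.4921
  r = (-3 - (-2)·-0.5495 - (3)·0.4921) / (9) = -0.6195
Change: (0.0406, 0.0311, -0.0014) → max |·| = 0.0406

0.0406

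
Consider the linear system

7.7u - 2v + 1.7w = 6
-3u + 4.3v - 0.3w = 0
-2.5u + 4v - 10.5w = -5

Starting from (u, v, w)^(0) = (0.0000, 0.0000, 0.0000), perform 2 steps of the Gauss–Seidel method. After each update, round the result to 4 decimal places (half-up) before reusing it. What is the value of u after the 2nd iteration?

0.8105

Iteration 1:
  u = (6 - (-2)·0.0000 - (1.7)·0.0000) / (7.7) = 0.7792
  v = (0 - (-3)·0.7792 - (-0.3)·0.0000) / (4.3) = 0.5436
  w = (-5 - (-2.5)·0.7792 - (4)·0.5436) / (-10.5) = 0.4978
Iteration 2:
  u = (6 - (-2)·0.5436 - (1.7)·0.4978) / (7.7) = 0.8105
  v = (0 - (-3)·0.8105 - (-0.3)·0.4978) / (4.3) = 0.6002
  w = (-5 - (-2.5)·0.8105 - (4)·0.6002) / (-10.5) = 0.5119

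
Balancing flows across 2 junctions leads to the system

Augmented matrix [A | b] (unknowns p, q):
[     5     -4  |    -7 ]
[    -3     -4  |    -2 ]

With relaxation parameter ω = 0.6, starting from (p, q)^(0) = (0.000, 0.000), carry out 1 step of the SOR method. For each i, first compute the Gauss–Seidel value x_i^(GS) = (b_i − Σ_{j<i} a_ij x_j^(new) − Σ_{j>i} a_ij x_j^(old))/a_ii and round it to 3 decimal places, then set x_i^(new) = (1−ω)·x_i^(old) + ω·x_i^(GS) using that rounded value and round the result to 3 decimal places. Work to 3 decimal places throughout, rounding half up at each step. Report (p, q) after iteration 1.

(-0.840, 0.678)

Iteration 1:
  p: GS value = (-7 - (-4)·0.000) / (5) = -1.400;  p ← (1−ω)·0.000 + ω·-1.400 = -0.840
  q: GS value = (-2 - (-3)·-0.840) / (-4) = 1.130;  q ← (1−ω)·0.000 + ω·1.130 = 0.678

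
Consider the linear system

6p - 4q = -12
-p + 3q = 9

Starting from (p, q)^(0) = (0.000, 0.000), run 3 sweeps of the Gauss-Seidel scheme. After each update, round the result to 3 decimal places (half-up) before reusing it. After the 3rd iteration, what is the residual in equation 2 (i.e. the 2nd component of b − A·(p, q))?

0.000

Iteration 1:
  p = (-12 - (-4)·0.000) / (6) = -2.000
  q = (9 - (-1)·-2.000) / (3) = 2.333
Iteration 2:
  p = (-12 - (-4)·2.333) / (6) = -0.445
  q = (9 - (-1)·-0.445) / (3) = 2.852
Iteration 3:
  p = (-12 - (-4)·2.852) / (6) = -0.099
  q = (9 - (-1)·-0.099) / (3) = 2.967
Residual b − A·x = (0.462, 0.000)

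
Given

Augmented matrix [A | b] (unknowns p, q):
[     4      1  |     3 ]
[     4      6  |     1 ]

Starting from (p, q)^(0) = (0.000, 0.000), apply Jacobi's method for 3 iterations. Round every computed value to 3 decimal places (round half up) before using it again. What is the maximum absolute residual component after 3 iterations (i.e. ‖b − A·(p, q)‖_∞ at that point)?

Iteration 1:
  p = (3 - (1)·0.000) / (4) = 0.750
  q = (1 - (4)·0.000) / (6) = 0.167
Iteration 2:
  p = (3 - (1)·0.167) / (4) = 0.708
  q = (1 - (4)·0.750) / (6) = -0.333
Iteration 3:
  p = (3 - (1)·-0.333) / (4) = 0.833
  q = (1 - (4)·0.708) / (6) = -0.305
Residual b − A·x = (-0.027, -0.502); ∞-norm = 0.502

0.502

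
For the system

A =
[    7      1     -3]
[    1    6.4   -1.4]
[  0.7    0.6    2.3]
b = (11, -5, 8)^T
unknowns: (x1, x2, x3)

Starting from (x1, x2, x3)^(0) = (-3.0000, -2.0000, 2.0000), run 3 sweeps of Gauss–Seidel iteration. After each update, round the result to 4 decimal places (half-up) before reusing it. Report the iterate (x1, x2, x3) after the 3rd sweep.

(2.8390, -0.6224, 2.7766)

Iteration 1:
  x1 = (11 - (1)·-2.0000 - (-3)·2.0000) / (7) = 2.7143
  x2 = (-5 - (1)·2.7143 - (-1.4)·2.0000) / (6.4) = -0.7679
  x3 = (8 - (0.7)·2.7143 - (0.6)·-0.7679) / (2.3) = 2.8525
Iteration 2:
  x1 = (11 - (1)·-0.7679 - (-3)·2.8525) / (7) = 2.9036
  x2 = (-5 - (1)·2.9036 - (-1.4)·2.8525) / (6.4) = -0.6110
  x3 = (8 - (0.7)·2.9036 - (0.6)·-0.6110) / (2.3) = 2.7539
Iteration 3:
  x1 = (11 - (1)·-0.6110 - (-3)·2.7539) / (7) = 2.8390
  x2 = (-5 - (1)·2.8390 - (-1.4)·2.7539) / (6.4) = -0.6224
  x3 = (8 - (0.7)·2.8390 - (0.6)·-0.6224) / (2.3) = 2.7766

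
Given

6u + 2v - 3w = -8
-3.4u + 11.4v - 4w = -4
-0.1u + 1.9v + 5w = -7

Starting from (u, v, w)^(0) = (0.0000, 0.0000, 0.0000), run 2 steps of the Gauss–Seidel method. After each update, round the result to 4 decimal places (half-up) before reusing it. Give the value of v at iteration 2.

-1.2452

Iteration 1:
  u = (-8 - (2)·0.0000 - (-3)·0.0000) / (6) = -1.3333
  v = (-4 - (-3.4)·-1.3333 - (-4)·0.0000) / (11.4) = -0.7485
  w = (-7 - (-0.1)·-1.3333 - (1.9)·-0.7485) / (5) = -1.1422
Iteration 2:
  u = (-8 - (2)·-0.7485 - (-3)·-1.1422) / (6) = -1.6549
  v = (-4 - (-3.4)·-1.6549 - (-4)·-1.1422) / (11.4) = -1.2452
  w = (-7 - (-0.1)·-1.6549 - (1.9)·-1.2452) / (5) = -0.9599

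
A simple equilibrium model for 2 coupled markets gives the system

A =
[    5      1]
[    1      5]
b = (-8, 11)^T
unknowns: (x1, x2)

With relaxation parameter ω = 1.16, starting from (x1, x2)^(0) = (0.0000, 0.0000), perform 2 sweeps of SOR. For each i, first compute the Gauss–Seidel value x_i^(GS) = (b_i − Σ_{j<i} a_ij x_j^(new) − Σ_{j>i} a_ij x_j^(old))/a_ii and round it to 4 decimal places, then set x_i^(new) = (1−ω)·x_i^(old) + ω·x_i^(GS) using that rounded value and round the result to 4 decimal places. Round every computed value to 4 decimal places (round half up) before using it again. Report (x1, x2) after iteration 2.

(-2.2510, 2.5970)

Iteration 1:
  x1: GS value = (-8 - (1)·0.0000) / (5) = -1.6000;  x1 ← (1−ω)·0.0000 + ω·-1.6000 = -1.8560
  x2: GS value = (11 - (1)·-1.8560) / (5) = 2.5712;  x2 ← (1−ω)·0.0000 + ω·2.5712 = 2.9826
Iteration 2:
  x1: GS value = (-8 - (1)·2.9826) / (5) = -2.1965;  x1 ← (1−ω)·-1.8560 + ω·-2.1965 = -2.2510
  x2: GS value = (11 - (1)·-2.2510) / (5) = 2.6502;  x2 ← (1−ω)·2.9826 + ω·2.6502 = 2.5970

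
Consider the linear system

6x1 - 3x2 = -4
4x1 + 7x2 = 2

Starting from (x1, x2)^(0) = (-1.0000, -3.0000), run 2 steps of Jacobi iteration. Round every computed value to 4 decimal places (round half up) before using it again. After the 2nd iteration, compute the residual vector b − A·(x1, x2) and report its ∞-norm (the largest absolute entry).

Iteration 1:
  x1 = (-4 - (-3)·-3.0000) / (6) = -2.1667
  x2 = (2 - (4)·-1.0000) / (7) = 0.8571
Iteration 2:
  x1 = (-4 - (-3)·0.8571) / (6) = -0.2381
  x2 = (2 - (4)·-2.1667) / (7) = 1.5238
Residual b − A·x = (2.0000, -7.7142); ∞-norm = 7.7142

7.7142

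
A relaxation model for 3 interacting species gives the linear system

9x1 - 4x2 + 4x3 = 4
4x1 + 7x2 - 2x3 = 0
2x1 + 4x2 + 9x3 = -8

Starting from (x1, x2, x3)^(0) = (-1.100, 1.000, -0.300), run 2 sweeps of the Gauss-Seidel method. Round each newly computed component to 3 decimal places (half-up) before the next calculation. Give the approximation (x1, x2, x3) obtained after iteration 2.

(0.510, -0.525, -0.769)

Iteration 1:
  x1 = (4 - (-4)·1.000 - (4)·-0.300) / (9) = 1.022
  x2 = (0 - (4)·1.022 - (-2)·-0.300) / (7) = -0.670
  x3 = (-8 - (2)·1.022 - (4)·-0.670) / (9) = -0.818
Iteration 2:
  x1 = (4 - (-4)·-0.670 - (4)·-0.818) / (9) = 0.510
  x2 = (0 - (4)·0.510 - (-2)·-0.818) / (7) = -0.525
  x3 = (-8 - (2)·0.510 - (4)·-0.525) / (9) = -0.769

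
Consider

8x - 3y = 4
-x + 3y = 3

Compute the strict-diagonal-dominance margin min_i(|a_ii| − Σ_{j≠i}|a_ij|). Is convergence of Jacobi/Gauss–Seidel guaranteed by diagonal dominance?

2

row 1: |8| − (3) = 5
row 2: |3| − (1) = 2
minimum over rows = 2 → strictly diagonally dominant (convergence guaranteed)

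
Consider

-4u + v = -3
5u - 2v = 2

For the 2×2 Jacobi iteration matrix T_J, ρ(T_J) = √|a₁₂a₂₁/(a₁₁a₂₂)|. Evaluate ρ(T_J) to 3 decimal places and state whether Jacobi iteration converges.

0.791

a₁₂a₂₁/(a₁₁a₂₂) = (1)·(5) / ((-4)·(-2)) = 0.625000
ρ = √|0.625000| = √0.625000 = 0.791
ρ < 1, so Jacobi converges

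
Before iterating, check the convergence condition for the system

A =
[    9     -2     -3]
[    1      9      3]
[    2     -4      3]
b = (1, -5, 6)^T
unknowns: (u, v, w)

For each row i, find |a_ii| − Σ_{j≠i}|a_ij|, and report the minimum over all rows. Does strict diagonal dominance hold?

-3

row 1: |9| − (2+3) = 4
row 2: |9| − (1+3) = 5
row 3: |3| − (2+4) = -3
minimum over rows = -3 → not strictly diagonally dominant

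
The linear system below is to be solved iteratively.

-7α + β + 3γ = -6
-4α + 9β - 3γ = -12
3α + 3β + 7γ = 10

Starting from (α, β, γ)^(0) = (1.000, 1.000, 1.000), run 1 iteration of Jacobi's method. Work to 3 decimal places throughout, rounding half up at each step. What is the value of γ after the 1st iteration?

0.571

Iteration 1:
  α = (-6 - (1)·1.000 - (3)·1.000) / (-7) = 1.429
  β = (-12 - (-4)·1.000 - (-3)·1.000) / (9) = -0.556
  γ = (10 - (3)·1.000 - (3)·1.000) / (7) = 0.571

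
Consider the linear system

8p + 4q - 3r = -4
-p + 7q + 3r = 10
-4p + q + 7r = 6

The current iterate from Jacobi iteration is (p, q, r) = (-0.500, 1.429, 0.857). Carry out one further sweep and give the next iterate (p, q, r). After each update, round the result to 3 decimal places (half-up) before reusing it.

One sweep:
  p = (-4 - (4)·1.429 - (-3)·0.857) / (8) = -0.893
  q = (10 - (-1)·-0.500 - (3)·0.857) / (7) = 0.990
  r = (6 - (-4)·-0.500 - (1)·1.429) / (7) = 0.367

(-0.893, 0.990, 0.367)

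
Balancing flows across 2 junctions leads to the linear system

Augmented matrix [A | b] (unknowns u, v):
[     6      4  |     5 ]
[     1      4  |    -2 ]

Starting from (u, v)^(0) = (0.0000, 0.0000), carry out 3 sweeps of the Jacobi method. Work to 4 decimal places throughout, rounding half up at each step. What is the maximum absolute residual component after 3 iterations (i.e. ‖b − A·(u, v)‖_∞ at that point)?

0.3338

Iteration 1:
  u = (5 - (4)·0.0000) / (6) = 0.8333
  v = (-2 - (1)·0.0000) / (4) = -0.5000
Iteration 2:
  u = (5 - (4)·-0.5000) / (6) = 1.1667
  v = (-2 - (1)·0.8333) / (4) = -0.7083
Iteration 3:
  u = (5 - (4)·-0.7083) / (6) = 1.3055
  v = (-2 - (1)·1.1667) / (4) = -0.7917
Residual b − A·x = (0.3338, -0.1387); ∞-norm = 0.3338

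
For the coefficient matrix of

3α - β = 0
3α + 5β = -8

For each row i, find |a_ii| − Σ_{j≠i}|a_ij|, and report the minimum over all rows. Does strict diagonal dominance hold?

2

row 1: |3| − (1) = 2
row 2: |5| − (3) = 2
minimum over rows = 2 → strictly diagonally dominant (convergence guaranteed)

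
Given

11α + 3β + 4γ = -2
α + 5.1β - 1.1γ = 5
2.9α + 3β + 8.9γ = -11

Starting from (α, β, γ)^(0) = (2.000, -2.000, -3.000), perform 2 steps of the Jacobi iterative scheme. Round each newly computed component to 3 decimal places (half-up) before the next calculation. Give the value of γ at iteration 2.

-1.690

Iteration 1:
  α = (-2 - (3)·-2.000 - (4)·-3.000) / (11) = 1.455
  β = (5 - (1)·2.000 - (-1.1)·-3.000) / (5.1) = -0.059
  γ = (-11 - (2.9)·2.000 - (3)·-2.000) / (8.9) = -1.213
Iteration 2:
  α = (-2 - (3)·-0.059 - (4)·-1.213) / (11) = 0.275
  β = (5 - (1)·1.455 - (-1.1)·-1.213) / (5.1) = 0.433
  γ = (-11 - (2.9)·1.455 - (3)·-0.059) / (8.9) = -1.690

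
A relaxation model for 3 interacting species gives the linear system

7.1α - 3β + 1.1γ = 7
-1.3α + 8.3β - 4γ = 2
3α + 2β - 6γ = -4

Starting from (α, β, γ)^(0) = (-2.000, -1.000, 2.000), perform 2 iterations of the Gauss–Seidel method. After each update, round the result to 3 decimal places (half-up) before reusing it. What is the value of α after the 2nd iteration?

Iteration 1:
  α = (7 - (-3)·-1.000 - (1.1)·2.000) / (7.1) = 0.254
  β = (2 - (-1.3)·0.254 - (-4)·2.000) / (8.3) = 1.245
  γ = (-4 - (3)·0.254 - (2)·1.245) / (-6) = 1.209
Iteration 2:
  α = (7 - (-3)·1.245 - (1.1)·1.209) / (7.1) = 1.325
  β = (2 - (-1.3)·1.325 - (-4)·1.209) / (8.3) = 1.031
  γ = (-4 - (3)·1.325 - (2)·1.031) / (-6) = 1.673

1.325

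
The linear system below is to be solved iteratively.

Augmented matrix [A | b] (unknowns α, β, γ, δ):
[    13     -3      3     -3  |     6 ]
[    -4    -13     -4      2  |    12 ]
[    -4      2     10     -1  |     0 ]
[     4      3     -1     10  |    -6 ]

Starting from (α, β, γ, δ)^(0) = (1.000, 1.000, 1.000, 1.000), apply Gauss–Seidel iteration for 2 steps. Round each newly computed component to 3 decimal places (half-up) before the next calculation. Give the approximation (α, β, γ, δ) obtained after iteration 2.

Iteration 1:
  α = (6 - (-3)·1.000 - (3)·1.000 - (-3)·1.000) / (13) = 0.692
  β = (12 - (-4)·0.692 - (-4)·1.000 - (2)·1.000) / (-13) = -1.290
  γ = (0 - (-4)·0.692 - (2)·-1.290 - (-1)·1.000) / (10) = 0.635
  δ = (-6 - (4)·0.692 - (3)·-1.290 - (-1)·0.635) / (10) = -0.426
Iteration 2:
  α = (6 - (-3)·-1.290 - (3)·0.635 - (-3)·-0.426) / (13) = -0.081
  β = (12 - (-4)·-0.081 - (-4)·0.635 - (2)·-0.426) / (-13) = -1.159
  γ = (0 - (-4)·-0.081 - (2)·-1.159 - (-1)·-0.426) / (10) = 0.157
  δ = (-6 - (4)·-0.081 - (3)·-1.159 - (-1)·0.157) / (10) = -0.204

(-0.081, -1.159, 0.157, -0.204)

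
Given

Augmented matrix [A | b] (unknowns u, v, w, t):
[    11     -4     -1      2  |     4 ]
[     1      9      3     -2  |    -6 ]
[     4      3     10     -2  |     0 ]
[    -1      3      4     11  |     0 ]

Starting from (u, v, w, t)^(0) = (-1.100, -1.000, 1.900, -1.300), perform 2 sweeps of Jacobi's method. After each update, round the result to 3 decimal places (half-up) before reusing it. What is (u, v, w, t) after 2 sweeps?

Iteration 1:
  u = (4 - (-4)·-1.000 - (-1)·1.900 - (2)·-1.300) / (11) = 0.409
  v = (-6 - (1)·-1.100 - (3)·1.900 - (-2)·-1.300) / (9) = -1.467
  w = (0 - (4)·-1.100 - (3)·-1.000 - (-2)·-1.300) / (10) = 0.480
  t = (0 - (-1)·-1.100 - (3)·-1.000 - (4)·1.900) / (11) = -0.518
Iteration 2:
  u = (4 - (-4)·-1.467 - (-1)·0.480 - (2)·-0.518) / (11) = -0.032
  v = (-6 - (1)·0.409 - (3)·0.480 - (-2)·-0.518) / (9) = -0.987
  w = (0 - (4)·0.409 - (3)·-1.467 - (-2)·-0.518) / (10) = 0.173
  t = (0 - (-1)·0.409 - (3)·-1.467 - (4)·0.480) / (11) = 0.263

(-0.032, -0.987, 0.173, 0.263)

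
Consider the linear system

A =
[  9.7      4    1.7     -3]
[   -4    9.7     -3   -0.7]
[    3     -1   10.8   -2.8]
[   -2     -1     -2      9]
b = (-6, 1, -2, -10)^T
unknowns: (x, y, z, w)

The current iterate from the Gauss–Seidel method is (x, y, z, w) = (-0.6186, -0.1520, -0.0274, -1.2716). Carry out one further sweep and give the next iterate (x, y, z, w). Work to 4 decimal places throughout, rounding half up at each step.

(-0.9444, -0.3866, -0.2883, -1.4280)

One sweep:
  x = (-6 - (4)·-0.1520 - (1.7)·-0.0274 - (-3)·-1.2716) / (9.7) = -0.9444
  y = (1 - (-4)·-0.9444 - (-3)·-0.0274 - (-0.7)·-1.2716) / (9.7) = -0.3866
  z = (-2 - (3)·-0.9444 - (-1)·-0.3866 - (-2.8)·-1.2716) / (10.8) = -0.2883
  w = (-10 - (-2)·-0.9444 - (-1)·-0.3866 - (-2)·-0.2883) / (9) = -1.4280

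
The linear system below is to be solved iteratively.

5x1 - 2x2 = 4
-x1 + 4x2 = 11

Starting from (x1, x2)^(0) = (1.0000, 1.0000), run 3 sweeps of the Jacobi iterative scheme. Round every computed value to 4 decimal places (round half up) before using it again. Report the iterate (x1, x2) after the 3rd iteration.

Iteration 1:
  x1 = (4 - (-2)·1.0000) / (5) = 1.2000
  x2 = (11 - (-1)·1.0000) / (4) = 3.0000
Iteration 2:
  x1 = (4 - (-2)·3.0000) / (5) = 2.0000
  x2 = (11 - (-1)·1.2000) / (4) = 3.0500
Iteration 3:
  x1 = (4 - (-2)·3.0500) / (5) = 2.0200
  x2 = (11 - (-1)·2.0000) / (4) = 3.2500

(2.0200, 3.2500)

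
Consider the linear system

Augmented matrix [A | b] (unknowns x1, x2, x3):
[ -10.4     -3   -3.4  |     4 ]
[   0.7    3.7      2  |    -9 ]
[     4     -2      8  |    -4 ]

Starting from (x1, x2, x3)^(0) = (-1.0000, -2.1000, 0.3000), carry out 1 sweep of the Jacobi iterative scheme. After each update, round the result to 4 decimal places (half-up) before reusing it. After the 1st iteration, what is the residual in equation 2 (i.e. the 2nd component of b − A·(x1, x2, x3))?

Iteration 1:
  x1 = (4 - (-3)·-2.1000 - (-3.4)·0.3000) / (-10.4) = 0.1231
  x2 = (-9 - (0.7)·-1.0000 - (2)·0.3000) / (3.7) = -2.4054
  x3 = (-4 - (4)·-1.0000 - (-2)·-2.1000) / (8) = -0.5250
Residual b − A·x = (-3.7210, 0.8638, -5.1032)

0.8638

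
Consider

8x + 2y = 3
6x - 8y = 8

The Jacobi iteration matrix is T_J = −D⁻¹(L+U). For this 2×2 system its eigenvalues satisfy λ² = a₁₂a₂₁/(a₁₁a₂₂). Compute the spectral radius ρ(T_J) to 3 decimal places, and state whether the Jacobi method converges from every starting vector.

0.433

a₁₂a₂₁/(a₁₁a₂₂) = (2)·(6) / ((8)·(-8)) = -0.187500
ρ = √|-0.187500| = √0.187500 = 0.433
ρ < 1, so Jacobi converges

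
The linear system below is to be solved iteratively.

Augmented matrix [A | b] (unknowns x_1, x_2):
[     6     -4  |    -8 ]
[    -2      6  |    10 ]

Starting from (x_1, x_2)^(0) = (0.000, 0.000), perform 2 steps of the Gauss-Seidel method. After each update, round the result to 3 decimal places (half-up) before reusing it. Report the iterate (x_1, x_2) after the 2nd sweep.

Iteration 1:
  x_1 = (-8 - (-4)·0.000) / (6) = -1.333
  x_2 = (10 - (-2)·-1.333) / (6) = 1.222
Iteration 2:
  x_1 = (-8 - (-4)·1.222) / (6) = -0.519
  x_2 = (10 - (-2)·-0.519) / (6) = 1.494

(-0.519, 1.494)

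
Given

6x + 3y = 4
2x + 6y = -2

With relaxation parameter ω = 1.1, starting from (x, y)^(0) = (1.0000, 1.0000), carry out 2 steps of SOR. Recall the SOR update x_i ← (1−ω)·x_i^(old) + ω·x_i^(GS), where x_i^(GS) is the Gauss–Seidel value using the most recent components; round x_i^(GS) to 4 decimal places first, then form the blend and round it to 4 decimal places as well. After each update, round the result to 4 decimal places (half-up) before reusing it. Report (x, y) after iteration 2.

Iteration 1:
  x: GS value = (4 - (3)·1.0000) / (6) = 0.1667;  x ← (1−ω)·1.0000 + ω·0.1667 = 0.0834
  y: GS value = (-2 - (2)·0.0834) / (6) = -0.3611;  y ← (1−ω)·1.0000 + ω·-0.3611 = -0.4972
Iteration 2:
  x: GS value = (4 - (3)·-0.4972) / (6) = 0.9153;  x ← (1−ω)·0.0834 + ω·0.9153 = 0.9985
  y: GS value = (-2 - (2)·0.9985) / (6) = -0.6662;  y ← (1−ω)·-0.4972 + ω·-0.6662 = -0.6831

(0.9985, -0.6831)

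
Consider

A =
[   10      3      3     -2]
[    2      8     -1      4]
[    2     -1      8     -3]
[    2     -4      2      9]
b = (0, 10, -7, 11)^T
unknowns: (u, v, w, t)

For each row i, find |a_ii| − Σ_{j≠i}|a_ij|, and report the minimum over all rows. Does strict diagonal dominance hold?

row 1: |10| − (3+3+2) = 2
row 2: |8| − (2+1+4) = 1
row 3: |8| − (2+1+3) = 2
row 4: |9| − (2+4+2) = 1
minimum over rows = 1 → strictly diagonally dominant (convergence guaranteed)

1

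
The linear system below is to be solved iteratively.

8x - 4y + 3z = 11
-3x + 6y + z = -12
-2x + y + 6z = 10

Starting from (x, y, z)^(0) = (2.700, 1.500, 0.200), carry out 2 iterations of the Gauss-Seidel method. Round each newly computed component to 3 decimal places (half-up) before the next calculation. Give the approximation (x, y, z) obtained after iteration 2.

(-0.073, -2.456, 2.052)

Iteration 1:
  x = (11 - (-4)·1.500 - (3)·0.200) / (8) = 2.050
  y = (-12 - (-3)·2.050 - (1)·0.200) / (6) = -1.008
  z = (10 - (-2)·2.050 - (1)·-1.008) / (6) = 2.518
Iteration 2:
  x = (11 - (-4)·-1.008 - (3)·2.518) / (8) = -0.073
  y = (-12 - (-3)·-0.073 - (1)·2.518) / (6) = -2.456
  z = (10 - (-2)·-0.073 - (1)·-2.456) / (6) = 2.052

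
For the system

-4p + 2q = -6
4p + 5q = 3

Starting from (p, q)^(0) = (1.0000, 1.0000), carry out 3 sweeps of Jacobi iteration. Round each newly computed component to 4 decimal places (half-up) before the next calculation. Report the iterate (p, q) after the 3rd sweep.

(1.0000, -0.5200)

Iteration 1:
  p = (-6 - (2)·1.0000) / (-4) = 2.0000
  q = (3 - (4)·1.0000) / (5) = -0.2000
Iteration 2:
  p = (-6 - (2)·-0.2000) / (-4) = 1.4000
  q = (3 - (4)·2.0000) / (5) = -1.0000
Iteration 3:
  p = (-6 - (2)·-1.0000) / (-4) = 1.0000
  q = (3 - (4)·1.4000) / (5) = -0.5200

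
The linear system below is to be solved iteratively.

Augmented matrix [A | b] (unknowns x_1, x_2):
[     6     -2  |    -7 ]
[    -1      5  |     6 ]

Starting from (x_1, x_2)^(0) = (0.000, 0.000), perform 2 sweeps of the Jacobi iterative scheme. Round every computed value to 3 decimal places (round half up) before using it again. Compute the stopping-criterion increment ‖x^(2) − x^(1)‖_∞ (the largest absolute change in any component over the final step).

0.400

Iteration 1:
  x_1 = (-7 - (-2)·0.000) / (6) = -1.167
  x_2 = (6 - (-1)·0.000) / (5) = 1.200
Iteration 2:
  x_1 = (-7 - (-2)·1.200) / (6) = -0.767
  x_2 = (6 - (-1)·-1.167) / (5) = 0.967
Change: (0.400, -0.233) → max |·| = 0.400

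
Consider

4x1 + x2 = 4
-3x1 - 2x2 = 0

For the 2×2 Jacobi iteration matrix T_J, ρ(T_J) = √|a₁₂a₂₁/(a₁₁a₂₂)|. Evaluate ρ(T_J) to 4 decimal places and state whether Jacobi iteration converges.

0.6124

a₁₂a₂₁/(a₁₁a₂₂) = (1)·(-3) / ((4)·(-2)) = 0.375000
ρ = √|0.375000| = √0.375000 = 0.6124
ρ < 1, so Jacobi converges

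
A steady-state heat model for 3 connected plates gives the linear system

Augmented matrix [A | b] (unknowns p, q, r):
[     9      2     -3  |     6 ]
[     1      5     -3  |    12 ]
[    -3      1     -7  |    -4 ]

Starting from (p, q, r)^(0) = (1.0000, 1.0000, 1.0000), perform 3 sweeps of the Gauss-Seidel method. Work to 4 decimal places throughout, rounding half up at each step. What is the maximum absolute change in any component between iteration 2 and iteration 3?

Iteration 1:
  p = (6 - (2)·1.0000 - (-3)·1.0000) / (9) = 0.7778
  q = (12 - (1)·0.7778 - (-3)·1.0000) / (5) = 2.8444
  r = (-4 - (-3)·0.7778 - (1)·2.8444) / (-7) = 0.6444
Iteration 2:
  p = (6 - (2)·2.8444 - (-3)·0.6444) / (9) = 0.2494
  q = (12 - (1)·0.2494 - (-3)·0.6444) / (5) = 2.7368
  r = (-4 - (-3)·0.2494 - (1)·2.7368) / (-7) = 0.8555
Iteration 3:
  p = (6 - (2)·2.7368 - (-3)·0.8555) / (9) = 0.3437
  q = (12 - (1)·0.3437 - (-3)·0.8555) / (5) = 2.8446
  r = (-4 - (-3)·0.3437 - (1)·2.8446) / (-7) = 0.8305
Change: (0.0943, 0.1078, -0.0250) → max |·| = 0.1078

0.1078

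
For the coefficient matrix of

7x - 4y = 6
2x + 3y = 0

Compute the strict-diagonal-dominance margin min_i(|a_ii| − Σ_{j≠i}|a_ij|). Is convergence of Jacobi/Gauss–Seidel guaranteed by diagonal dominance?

1

row 1: |7| − (4) = 3
row 2: |3| − (2) = 1
minimum over rows = 1 → strictly diagonally dominant (convergence guaranteed)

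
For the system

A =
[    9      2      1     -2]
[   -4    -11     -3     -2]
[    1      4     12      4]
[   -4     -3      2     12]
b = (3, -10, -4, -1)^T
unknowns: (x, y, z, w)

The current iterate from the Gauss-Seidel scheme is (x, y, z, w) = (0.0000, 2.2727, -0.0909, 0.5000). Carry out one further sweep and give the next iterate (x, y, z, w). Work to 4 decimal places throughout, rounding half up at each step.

(-0.0505, 0.8613, -0.7829, 0.2456)

One sweep:
  x = (3 - (2)·2.2727 - (1)·-0.0909 - (-2)·0.5000) / (9) = -0.0505
  y = (-10 - (-4)·-0.0505 - (-3)·-0.0909 - (-2)·0.5000) / (-11) = 0.8613
  z = (-4 - (1)·-0.0505 - (4)·0.8613 - (4)·0.5000) / (12) = -0.7829
  w = (-1 - (-4)·-0.0505 - (-3)·0.8613 - (2)·-0.7829) / (12) = 0.2456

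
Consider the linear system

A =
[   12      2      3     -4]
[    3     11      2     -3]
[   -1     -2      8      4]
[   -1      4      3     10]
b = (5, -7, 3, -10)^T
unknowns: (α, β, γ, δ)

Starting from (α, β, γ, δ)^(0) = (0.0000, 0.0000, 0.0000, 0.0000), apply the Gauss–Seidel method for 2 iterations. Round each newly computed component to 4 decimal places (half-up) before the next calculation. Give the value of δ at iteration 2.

Iteration 1:
  α = (5 - (2)·0.0000 - (3)·0.0000 - (-4)·0.0000) / (12) = 0.4167
  β = (-7 - (3)·0.4167 - (2)·0.0000 - (-3)·0.0000) / (11) = -0.7500
  γ = (3 - (-1)·0.4167 - (-2)·-0.7500 - (4)·0.0000) / (8) = 0.2396
  δ = (-10 - (-1)·0.4167 - (4)·-0.7500 - (3)·0.2396) / (10) = -0.7302
Iteration 2:
  α = (5 - (2)·-0.7500 - (3)·0.2396 - (-4)·-0.7302) / (12) = 0.2384
  β = (-7 - (3)·0.2384 - (2)·0.2396 - (-3)·-0.7302) / (11) = -0.9441
  γ = (3 - (-1)·0.2384 - (-2)·-0.9441 - (4)·-0.7302) / (8) = 0.5339
  δ = (-10 - (-1)·0.2384 - (4)·-0.9441 - (3)·0.5339) / (10) = -0.7587

-0.7587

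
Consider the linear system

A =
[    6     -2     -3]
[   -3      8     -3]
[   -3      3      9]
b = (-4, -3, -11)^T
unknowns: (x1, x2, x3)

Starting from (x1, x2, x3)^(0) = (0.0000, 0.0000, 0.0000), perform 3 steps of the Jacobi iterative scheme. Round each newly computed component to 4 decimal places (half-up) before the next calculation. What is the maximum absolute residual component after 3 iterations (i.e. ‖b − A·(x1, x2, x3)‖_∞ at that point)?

0.8814

Iteration 1:
  x1 = (-4 - (-2)·0.0000 - (-3)·0.0000) / (6) = -0.6667
  x2 = (-3 - (-3)·0.0000 - (-3)·0.0000) / (8) = -0.3750
  x3 = (-11 - (-3)·0.0000 - (3)·0.0000) / (9) = -1.2222
Iteration 2:
  x1 = (-4 - (-2)·-0.3750 - (-3)·-1.2222) / (6) = -1.4028
  x2 = (-3 - (-3)·-0.6667 - (-3)·-1.2222) / (8) = -1.0833
  x3 = (-11 - (-3)·-0.6667 - (3)·-0.3750) / (9) = -1.3195
Iteration 3:
  x1 = (-4 - (-2)·-1.0833 - (-3)·-1.3195) / (6) = -1.6875
  x2 = (-3 - (-3)·-1.4028 - (-3)·-1.3195) / (8) = -1.3959
  x3 = (-11 - (-3)·-1.4028 - (3)·-1.0833) / (9) = -1.3287
Residual b − A·x = (-0.6529, -0.8814, 0.0835); ∞-norm = 0.8814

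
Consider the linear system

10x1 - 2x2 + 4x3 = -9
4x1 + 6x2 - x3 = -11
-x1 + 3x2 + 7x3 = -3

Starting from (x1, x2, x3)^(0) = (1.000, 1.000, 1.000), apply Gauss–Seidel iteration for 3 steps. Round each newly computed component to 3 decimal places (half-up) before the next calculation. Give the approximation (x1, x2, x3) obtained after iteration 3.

Iteration 1:
  x1 = (-9 - (-2)·1.000 - (4)·1.000) / (10) = -1.100
  x2 = (-11 - (4)·-1.100 - (-1)·1.000) / (6) = -0.933
  x3 = (-3 - (-1)·-1.100 - (3)·-0.933) / (7) = -0.186
Iteration 2:
  x1 = (-9 - (-2)·-0.933 - (4)·-0.186) / (10) = -1.012
  x2 = (-11 - (4)·-1.012 - (-1)·-0.186) / (6) = -1.190
  x3 = (-3 - (-1)·-1.012 - (3)·-1.190) / (7) = -0.063
Iteration 3:
  x1 = (-9 - (-2)·-1.190 - (4)·-0.063) / (10) = -1.113
  x2 = (-11 - (4)·-1.113 - (-1)·-0.063) / (6) = -1.102
  x3 = (-3 - (-1)·-1.113 - (3)·-1.102) / (7) = -0.115

(-1.113, -1.102, -0.115)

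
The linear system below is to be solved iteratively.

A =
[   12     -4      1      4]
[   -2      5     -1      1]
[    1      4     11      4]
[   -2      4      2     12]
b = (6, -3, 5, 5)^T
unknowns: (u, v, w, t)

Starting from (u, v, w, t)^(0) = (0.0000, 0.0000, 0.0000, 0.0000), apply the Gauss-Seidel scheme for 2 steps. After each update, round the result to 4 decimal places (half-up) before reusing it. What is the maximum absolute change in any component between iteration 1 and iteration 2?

Iteration 1:
  u = (6 - (-4)·0.0000 - (1)·0.0000 - (4)·0.0000) / (12) = 0.5000
  v = (-3 - (-2)·0.5000 - (-1)·0.0000 - (1)·0.0000) / (5) = -0.4000
  w = (5 - (1)·0.5000 - (4)·-0.4000 - (4)·0.0000) / (11) = 0.5545
  t = (5 - (-2)·0.5000 - (4)·-0.4000 - (2)·0.5545) / (12) = 0.5409
Iteration 2:
  u = (6 - (-4)·-0.4000 - (1)·0.5545 - (4)·0.5409) / (12) = 0.1402
  v = (-3 - (-2)·0.1402 - (-1)·0.5545 - (1)·0.5409) / (5) = -0.5412
  w = (5 - (1)·0.1402 - (4)·-0.5412 - (4)·0.5409) / (11) = 0.4419
  t = (5 - (-2)·0.1402 - (4)·-0.5412 - (2)·0.4419) / (12) = 0.5468
Change: (-0.3598, -0.1412, -0.1126, 0.0059) → max |·| = 0.3598

0.3598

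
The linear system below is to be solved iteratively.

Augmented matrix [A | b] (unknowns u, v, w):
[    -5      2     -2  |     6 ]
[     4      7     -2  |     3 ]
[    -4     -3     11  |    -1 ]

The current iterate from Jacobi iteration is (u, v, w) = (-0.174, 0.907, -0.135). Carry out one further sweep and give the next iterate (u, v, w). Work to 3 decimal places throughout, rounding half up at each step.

One sweep:
  u = (6 - (2)·0.907 - (-2)·-0.135) / (-5) = -0.783
  v = (3 - (4)·-0.174 - (-2)·-0.135) / (7) = 0.489
  w = (-1 - (-4)·-0.174 - (-3)·0.907) / (11) = 0.093

(-0.783, 0.489, 0.093)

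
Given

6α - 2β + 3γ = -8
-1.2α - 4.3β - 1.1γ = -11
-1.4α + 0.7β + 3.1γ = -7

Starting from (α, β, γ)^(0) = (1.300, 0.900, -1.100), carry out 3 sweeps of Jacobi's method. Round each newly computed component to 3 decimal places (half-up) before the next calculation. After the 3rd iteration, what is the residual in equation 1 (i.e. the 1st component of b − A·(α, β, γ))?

Iteration 1:
  α = (-8 - (-2)·0.900 - (3)·-1.100) / (6) = -0.483
  β = (-11 - (-1.2)·1.300 - (-1.1)·-1.100) / (-4.3) = 2.477
  γ = (-7 - (-1.4)·1.300 - (0.7)·0.900) / (3.1) = -1.874
Iteration 2:
  α = (-8 - (-2)·2.477 - (3)·-1.874) / (6) = 0.429
  β = (-11 - (-1.2)·-0.483 - (-1.1)·-1.874) / (-4.3) = 3.172
  γ = (-7 - (-1.4)·-0.483 - (0.7)·2.477) / (3.1) = -3.036
Iteration 3:
  α = (-8 - (-2)·3.172 - (3)·-3.036) / (6) = 1.242
  β = (-11 - (-1.2)·0.429 - (-1.1)·-3.036) / (-4.3) = 3.215
  γ = (-7 - (-1.4)·0.429 - (0.7)·3.172) / (3.1) = -2.781
Residual b − A·x = (-0.679, 1.256, 1.109)

-0.679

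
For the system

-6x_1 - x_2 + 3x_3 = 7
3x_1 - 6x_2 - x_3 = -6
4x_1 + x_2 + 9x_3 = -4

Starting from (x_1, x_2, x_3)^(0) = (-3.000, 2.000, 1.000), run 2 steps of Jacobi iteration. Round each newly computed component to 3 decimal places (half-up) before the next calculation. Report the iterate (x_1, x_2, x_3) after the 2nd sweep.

(-0.722, 0.389, 0.074)

Iteration 1:
  x_1 = (7 - (-1)·2.000 - (3)·1.000) / (-6) = -1.000
  x_2 = (-6 - (3)·-3.000 - (-1)·1.000) / (-6) = -0.667
  x_3 = (-4 - (4)·-3.000 - (1)·2.000) / (9) = 0.667
Iteration 2:
  x_1 = (7 - (-1)·-0.667 - (3)·0.667) / (-6) = -0.722
  x_2 = (-6 - (3)·-1.000 - (-1)·0.667) / (-6) = 0.389
  x_3 = (-4 - (4)·-1.000 - (1)·-0.667) / (9) = 0.074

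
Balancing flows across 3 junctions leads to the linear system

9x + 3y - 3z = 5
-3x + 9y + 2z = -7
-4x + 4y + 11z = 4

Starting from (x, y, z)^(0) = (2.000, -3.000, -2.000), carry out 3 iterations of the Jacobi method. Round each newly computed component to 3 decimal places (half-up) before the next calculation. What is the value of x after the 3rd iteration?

1.066

Iteration 1:
  x = (5 - (3)·-3.000 - (-3)·-2.000) / (9) = 0.889
  y = (-7 - (-3)·2.000 - (2)·-2.000) / (9) = 0.333
  z = (4 - (-4)·2.000 - (4)·-3.000) / (11) = 2.182
Iteration 2:
  x = (5 - (3)·0.333 - (-3)·2.182) / (9) = 1.172
  y = (-7 - (-3)·0.889 - (2)·2.182) / (9) = -0.966
  z = (4 - (-4)·0.889 - (4)·0.333) / (11) = 0.566
Iteration 3:
  x = (5 - (3)·-0.966 - (-3)·0.566) / (9) = 1.066
  y = (-7 - (-3)·1.172 - (2)·0.566) / (9) = -0.513
  z = (4 - (-4)·1.172 - (4)·-0.966) / (11) = 1.141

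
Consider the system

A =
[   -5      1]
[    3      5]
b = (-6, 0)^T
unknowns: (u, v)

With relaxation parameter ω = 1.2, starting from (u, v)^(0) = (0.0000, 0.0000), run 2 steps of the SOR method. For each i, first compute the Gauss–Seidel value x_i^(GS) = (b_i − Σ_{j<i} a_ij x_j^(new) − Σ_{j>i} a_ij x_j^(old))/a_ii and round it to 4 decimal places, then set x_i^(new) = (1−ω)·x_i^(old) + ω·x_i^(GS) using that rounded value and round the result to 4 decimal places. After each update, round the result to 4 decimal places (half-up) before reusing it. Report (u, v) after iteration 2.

Iteration 1:
  u: GS value = (-6 - (1)·0.0000) / (-5) = 1.2000;  u ← (1−ω)·0.0000 + ω·1.2000 = 1.4400
  v: GS value = (0 - (3)·1.4400) / (5) = -0.8640;  v ← (1−ω)·0.0000 + ω·-0.8640 = -1.0368
Iteration 2:
  u: GS value = (-6 - (1)·-1.0368) / (-5) = 0.9926;  u ← (1−ω)·1.4400 + ω·0.9926 = 0.9031
  v: GS value = (0 - (3)·0.9031) / (5) = -0.5419;  v ← (1−ω)·-1.0368 + ω·-0.5419 = -0.4429

(0.9031, -0.4429)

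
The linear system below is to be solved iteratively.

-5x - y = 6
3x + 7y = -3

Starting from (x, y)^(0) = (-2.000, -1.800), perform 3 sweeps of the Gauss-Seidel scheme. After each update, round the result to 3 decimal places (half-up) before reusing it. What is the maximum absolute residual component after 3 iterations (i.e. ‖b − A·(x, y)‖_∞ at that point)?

0.013

Iteration 1:
  x = (6 - (-1)·-1.800) / (-5) = -0.840
  y = (-3 - (3)·-0.840) / (7) = -0.069
Iteration 2:
  x = (6 - (-1)·-0.069) / (-5) = -1.186
  y = (-3 - (3)·-1.186) / (7) = 0.080
Iteration 3:
  x = (6 - (-1)·0.080) / (-5) = -1.216
  y = (-3 - (3)·-1.216) / (7) = 0.093
Residual b − A·x = (0.013, -0.003); ∞-norm = 0.013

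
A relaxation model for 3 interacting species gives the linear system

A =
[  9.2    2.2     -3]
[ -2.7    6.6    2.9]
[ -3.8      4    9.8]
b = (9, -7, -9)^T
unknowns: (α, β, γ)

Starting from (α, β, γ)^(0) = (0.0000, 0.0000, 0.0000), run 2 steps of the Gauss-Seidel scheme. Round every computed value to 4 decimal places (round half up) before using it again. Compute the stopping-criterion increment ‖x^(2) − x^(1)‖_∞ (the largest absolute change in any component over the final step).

0.1471

Iteration 1:
  α = (9 - (2.2)·0.0000 - (-3)·0.0000) / (9.2) = 0.9783
  β = (-7 - (-2.7)·0.9783 - (2.9)·0.0000) / (6.6) = -0.6604
  γ = (-9 - (-3.8)·0.9783 - (4)·-0.6604) / (9.8) = -0.2695
Iteration 2:
  α = (9 - (2.2)·-0.6604 - (-3)·-0.2695) / (9.2) = 1.0483
  β = (-7 - (-2.7)·1.0483 - (2.9)·-0.2695) / (6.6) = -0.5133
  γ = (-9 - (-3.8)·1.0483 - (4)·-0.5133) / (9.8) = -0.3024
Change: (0.0700, 0.1471, -0.0329) → max |·| = 0.1471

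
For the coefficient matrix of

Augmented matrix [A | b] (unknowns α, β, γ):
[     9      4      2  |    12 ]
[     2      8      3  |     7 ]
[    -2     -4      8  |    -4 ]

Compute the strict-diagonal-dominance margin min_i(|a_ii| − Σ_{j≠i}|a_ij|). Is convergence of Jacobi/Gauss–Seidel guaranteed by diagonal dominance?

2

row 1: |9| − (4+2) = 3
row 2: |8| − (2+3) = 3
row 3: |8| − (2+4) = 2
minimum over rows = 2 → strictly diagonally dominant (convergence guaranteed)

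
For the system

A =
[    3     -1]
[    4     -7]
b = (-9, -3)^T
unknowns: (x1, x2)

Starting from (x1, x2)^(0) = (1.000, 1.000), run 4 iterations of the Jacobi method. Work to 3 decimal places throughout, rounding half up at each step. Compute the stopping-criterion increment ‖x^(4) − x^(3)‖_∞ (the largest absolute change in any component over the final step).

0.399

Iteration 1:
  x1 = (-9 - (-1)·1.000) / (3) = -2.667
  x2 = (-3 - (4)·1.000) / (-7) = 1.000
Iteration 2:
  x1 = (-9 - (-1)·1.000) / (3) = -2.667
  x2 = (-3 - (4)·-2.667) / (-7) = -1.095
Iteration 3:
  x1 = (-9 - (-1)·-1.095) / (3) = -3.365
  x2 = (-3 - (4)·-2.667) / (-7) = -1.095
Iteration 4:
  x1 = (-9 - (-1)·-1.095) / (3) = -3.365
  x2 = (-3 - (4)·-3.365) / (-7) = -1.494
Change: (0.000, -0.399) → max |·| = 0.399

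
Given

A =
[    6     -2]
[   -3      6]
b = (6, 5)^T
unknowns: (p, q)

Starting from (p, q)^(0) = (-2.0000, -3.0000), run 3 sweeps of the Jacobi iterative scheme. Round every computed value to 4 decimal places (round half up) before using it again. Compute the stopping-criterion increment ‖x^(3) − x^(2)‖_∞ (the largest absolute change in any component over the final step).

Iteration 1:
  p = (6 - (-2)·-3.0000) / (6) = 0.0000
  q = (5 - (-3)·-2.0000) / (6) = -0.1667
Iteration 2:
  p = (6 - (-2)·-0.1667) / (6) = 0.9444
  q = (5 - (-3)·0.0000) / (6) = 0.8333
Iteration 3:
  p = (6 - (-2)·0.8333) / (6) = 1.2778
  q = (5 - (-3)·0.9444) / (6) = 1.3055
Change: (0.3334, 0.4722) → max |·| = 0.4722

0.4722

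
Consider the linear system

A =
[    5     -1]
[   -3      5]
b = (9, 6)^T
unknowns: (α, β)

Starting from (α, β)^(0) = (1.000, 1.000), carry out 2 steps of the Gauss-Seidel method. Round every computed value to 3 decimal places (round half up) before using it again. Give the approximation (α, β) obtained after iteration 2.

Iteration 1:
  α = (9 - (-1)·1.000) / (5) = 2.000
  β = (6 - (-3)·2.000) / (5) = 2.400
Iteration 2:
  α = (9 - (-1)·2.400) / (5) = 2.280
  β = (6 - (-3)·2.280) / (5) = 2.568

(2.280, 2.568)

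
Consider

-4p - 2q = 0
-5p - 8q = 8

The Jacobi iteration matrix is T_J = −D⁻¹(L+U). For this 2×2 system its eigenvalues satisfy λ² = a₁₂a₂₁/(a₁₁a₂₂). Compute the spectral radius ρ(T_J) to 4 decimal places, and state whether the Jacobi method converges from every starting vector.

0.5590

a₁₂a₂₁/(a₁₁a₂₂) = (-2)·(-5) / ((-4)·(-8)) = 0.312500
ρ = √|0.312500| = √0.312500 = 0.5590
ρ < 1, so Jacobi converges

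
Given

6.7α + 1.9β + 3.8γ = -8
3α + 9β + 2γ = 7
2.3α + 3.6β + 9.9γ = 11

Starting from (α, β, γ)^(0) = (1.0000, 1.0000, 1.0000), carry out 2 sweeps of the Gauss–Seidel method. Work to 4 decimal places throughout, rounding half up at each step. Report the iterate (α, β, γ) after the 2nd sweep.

Iteration 1:
  α = (-8 - (1.9)·1.0000 - (3.8)·1.0000) / (6.7) = -2.0448
  β = (7 - (3)·-2.0448 - (2)·1.0000) / (9) = 1.2372
  γ = (11 - (2.3)·-2.0448 - (3.6)·1.2372) / (9.9) = 1.1363
Iteration 2:
  α = (-8 - (1.9)·1.2372 - (3.8)·1.1363) / (6.7) = -2.1893
  β = (7 - (3)·-2.1893 - (2)·1.1363) / (9) = 1.2550
  γ = (11 - (2.3)·-2.1893 - (3.6)·1.2550) / (9.9) = 1.1634

(-2.1893, 1.2550, 1.1634)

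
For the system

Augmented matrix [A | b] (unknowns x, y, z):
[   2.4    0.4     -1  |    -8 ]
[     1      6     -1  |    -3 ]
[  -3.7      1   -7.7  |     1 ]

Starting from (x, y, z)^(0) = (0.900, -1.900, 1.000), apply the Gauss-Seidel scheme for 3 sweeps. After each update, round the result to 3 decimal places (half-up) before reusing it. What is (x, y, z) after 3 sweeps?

Iteration 1:
  x = (-8 - (0.4)·-1.900 - (-1)·1.000) / (2.4) = -2.600
  y = (-3 - (1)·-2.600 - (-1)·1.000) / (6) = 0.100
  z = (1 - (-3.7)·-2.600 - (1)·0.100) / (-7.7) = 1.132
Iteration 2:
  x = (-8 - (0.4)·0.100 - (-1)·1.132) / (2.4) = -2.878
  y = (-3 - (1)·-2.878 - (-1)·1.132) / (6) = 0.168
  z = (1 - (-3.7)·-2.878 - (1)·0.168) / (-7.7) = 1.275
Iteration 3:
  x = (-8 - (0.4)·0.168 - (-1)·1.275) / (2.4) = -2.830
  y = (-3 - (1)·-2.830 - (-1)·1.275) / (6) = 0.184
  z = (1 - (-3.7)·-2.830 - (1)·0.184) / (-7.7) = 1.254

(-2.830, 0.184, 1.254)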